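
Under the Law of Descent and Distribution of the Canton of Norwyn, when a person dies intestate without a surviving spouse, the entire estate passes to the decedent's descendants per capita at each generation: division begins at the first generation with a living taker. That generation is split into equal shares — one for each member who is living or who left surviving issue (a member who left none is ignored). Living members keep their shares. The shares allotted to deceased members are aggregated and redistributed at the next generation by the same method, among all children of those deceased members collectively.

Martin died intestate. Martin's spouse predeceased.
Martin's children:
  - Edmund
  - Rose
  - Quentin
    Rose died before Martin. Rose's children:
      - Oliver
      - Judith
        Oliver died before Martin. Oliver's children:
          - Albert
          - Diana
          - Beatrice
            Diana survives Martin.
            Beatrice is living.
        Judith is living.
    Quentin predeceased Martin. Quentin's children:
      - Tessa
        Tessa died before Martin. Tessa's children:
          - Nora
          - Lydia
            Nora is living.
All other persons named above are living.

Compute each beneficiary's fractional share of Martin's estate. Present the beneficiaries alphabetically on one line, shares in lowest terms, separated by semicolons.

Albert 4/45; Beatrice 4/45; Diana 4/45; Edmund 1/3; Judith 2/9; Lydia 4/45; Nora 4/45

There is no surviving spouse, so the entire estate passes to Martin's descendants per capita at each generation.
At generation 1 (Edmund, Rose, Quentin) there are 3 shares of (1)/3 = 1/3 each.
Living: Edmund — each takes 1/3.
Deceased: Rose and Quentin. Their combined 2/3 is pooled and carried to generation 2.
At generation 2 (Oliver, Judith, Tessa) there are 3 shares of (2/3)/3 = 2/9 each.
Living: Judith — each takes 2/9.
Deceased: Oliver and Tessa. Their combined 4/9 is pooled and carried to generation 3.
At generation 3 (Albert, Diana, Beatrice, Nora, Lydia) there are 5 shares of (4/9)/5 = 4/45 each.
Living: Albert, Diana, Beatrice, Nora, and Lydia — each takes 4/45.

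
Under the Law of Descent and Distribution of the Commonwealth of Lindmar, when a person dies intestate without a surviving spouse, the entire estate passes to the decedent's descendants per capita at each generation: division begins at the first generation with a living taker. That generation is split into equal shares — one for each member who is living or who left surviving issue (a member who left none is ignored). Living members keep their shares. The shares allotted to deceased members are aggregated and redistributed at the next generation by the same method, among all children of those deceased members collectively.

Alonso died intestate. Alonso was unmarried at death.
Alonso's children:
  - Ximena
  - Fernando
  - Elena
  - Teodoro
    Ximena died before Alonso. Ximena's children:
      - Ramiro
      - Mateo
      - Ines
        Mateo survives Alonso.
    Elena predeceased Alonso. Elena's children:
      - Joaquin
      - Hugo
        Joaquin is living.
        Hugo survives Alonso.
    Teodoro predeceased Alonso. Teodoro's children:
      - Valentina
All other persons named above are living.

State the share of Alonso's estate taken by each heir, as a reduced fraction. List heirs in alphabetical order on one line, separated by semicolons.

Fernando 1/4; Hugo 1/8; Ines 1/8; Joaquin 1/8; Mateo 1/8; Ramiro 1/8; Valentina 1/8

There is no surviving spouse, so the entire estate passes to Alonso's descendants per capita at each generation.
At generation 1 (Ximena, Fernando, Elena, Teodoro) there are 4 shares of (1)/4 = 1/4 each.
Living: Fernando — each takes 1/4.
Deceased: Ximena, Elena, and Teodoro. Their combined 3/4 is pooled and carried to generation 2.
At generation 2 (Ramiro, Mateo, Ines, Joaquin, Hugo, Valentina) there are 6 shares of (3/4)/6 = 1/8 each.
Living: Ramiro, Mateo, Ines, Joaquin, Hugo, and Valentina — each takes 1/8.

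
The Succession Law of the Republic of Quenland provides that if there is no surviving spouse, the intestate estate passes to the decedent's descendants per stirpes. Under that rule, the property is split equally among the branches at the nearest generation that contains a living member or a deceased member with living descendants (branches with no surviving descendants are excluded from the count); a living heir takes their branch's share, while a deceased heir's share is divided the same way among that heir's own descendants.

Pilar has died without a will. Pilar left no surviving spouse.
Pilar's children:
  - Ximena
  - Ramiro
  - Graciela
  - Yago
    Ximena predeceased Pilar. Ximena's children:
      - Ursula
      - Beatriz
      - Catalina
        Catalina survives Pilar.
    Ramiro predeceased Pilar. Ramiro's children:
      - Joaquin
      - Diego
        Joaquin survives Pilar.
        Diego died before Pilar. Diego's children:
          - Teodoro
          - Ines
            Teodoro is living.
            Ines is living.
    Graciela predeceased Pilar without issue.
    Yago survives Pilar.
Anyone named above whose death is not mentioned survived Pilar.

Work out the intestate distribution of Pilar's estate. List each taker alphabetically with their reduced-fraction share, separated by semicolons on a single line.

There is no surviving spouse, so the entire estate passes to Pilar's descendants per stirpes.
Graciela left no surviving issue, so that branch lapses and is disregarded.
The estate is divided into 3 equal shares of 1/3 among Ximena, Ramiro, Yago.
Ximena predeceased; the 1/3 allotted to Ximena's branch passes to Ximena's issue by representation.
The 1/3 is divided into 3 equal shares of 1/9 among Ursula, Beatriz, Catalina.
Ursula is living and takes 1/9.
Beatriz is living and takes 1/9.
Catalina is living and takes 1/9.
Ramiro predeceased; the 1/3 allotted to Ramiro's branch passes to Ramiro's issue by representation.
The 1/3 is divided into 2 equal shares of 1/6 among Joaquin, Diego.
Joaquin is living and takes 1/6.
Diego predeceased; the 1/6 allotted to Diego's branch passes to Diego's issue by representation.
The 1/6 is divided into 2 equal shares of 1/12 among Teodoro, Ines.
Teodoro is living and takes 1/12.
Ines is living and takes 1/12.
Yago is living and takes 1/3.

Beatriz 1/9; Catalina 1/9; Ines 1/12; Joaquin 1/6; Teodoro 1/12; Ursula 1/9; Yago 1/3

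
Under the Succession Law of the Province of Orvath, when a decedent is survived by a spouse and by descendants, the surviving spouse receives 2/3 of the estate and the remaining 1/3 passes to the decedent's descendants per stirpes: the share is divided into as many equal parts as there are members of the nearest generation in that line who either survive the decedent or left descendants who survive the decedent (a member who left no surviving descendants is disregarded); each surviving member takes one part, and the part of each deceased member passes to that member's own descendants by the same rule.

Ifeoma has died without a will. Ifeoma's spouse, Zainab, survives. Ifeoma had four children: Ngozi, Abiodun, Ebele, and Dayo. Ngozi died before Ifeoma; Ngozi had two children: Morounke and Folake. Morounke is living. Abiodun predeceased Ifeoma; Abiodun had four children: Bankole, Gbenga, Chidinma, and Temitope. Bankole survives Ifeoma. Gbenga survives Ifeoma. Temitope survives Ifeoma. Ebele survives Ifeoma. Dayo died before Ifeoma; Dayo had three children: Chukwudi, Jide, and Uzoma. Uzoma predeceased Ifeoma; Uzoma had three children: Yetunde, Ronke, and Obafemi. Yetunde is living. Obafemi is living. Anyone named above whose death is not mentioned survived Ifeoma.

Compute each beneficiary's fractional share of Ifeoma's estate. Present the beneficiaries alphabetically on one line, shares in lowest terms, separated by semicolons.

Zainab, as surviving spouse, takes 2/3.
The remaining 1/3 passes to Ifeoma's descendants per stirpes.
The 1/3 is divided into 4 equal shares of 1/12 among Ngozi, Abiodun, Ebele, Dayo.
Ngozi predeceased; the 1/12 allotted to Ngozi's branch passes to Ngozi's issue by representation.
The 1/12 is divided into 2 equal shares of 1/24 among Morounke, Folake.
Morounke is living and takes 1/24.
Folake is living and takes 1/24.
Abiodun predeceased; the 1/12 allotted to Abiodun's branch passes to Abiodun's issue by representation.
The 1/12 is divided into 4 equal shares of 1/48 among Bankole, Gbenga, Chidinma, Temitope.
Bankole is living and takes 1/48.
Gbenga is living and takes 1/48.
Chidinma is living and takes 1/48.
Temitope is living and takes 1/48.
Ebele is living and takes 1/12.
Dayo predeceased; the 1/12 allotted to Dayo's branch passes to Dayo's issue by representation.
The 1/12 is divided into 3 equal shares of 1/36 among Chukwudi, Jide, Uzoma.
Chukwudi is living and takes 1/36.
Jide is living and takes 1/36.
Uzoma predeceased; the 1/36 allotted to Uzoma's branch passes to Uzoma's issue by representation.
The 1/36 is divided into 3 equal shares of 1/108 among Yetunde, Ronke, Obafemi.
Yetunde is living and takes 1/108.
Ronke is living and takes 1/108.
Obafemi is living and takes 1/108.

Bankole 1/48; Chidinma 1/48; Chukwudi 1/36; Ebele 1/12; Folake 1/24; Gbenga 1/48; Jide 1/36; Morounke 1/24; Obafemi 1/108; Ronke 1/108; Temitope 1/48; Yetunde 1/108; Zainab 2/3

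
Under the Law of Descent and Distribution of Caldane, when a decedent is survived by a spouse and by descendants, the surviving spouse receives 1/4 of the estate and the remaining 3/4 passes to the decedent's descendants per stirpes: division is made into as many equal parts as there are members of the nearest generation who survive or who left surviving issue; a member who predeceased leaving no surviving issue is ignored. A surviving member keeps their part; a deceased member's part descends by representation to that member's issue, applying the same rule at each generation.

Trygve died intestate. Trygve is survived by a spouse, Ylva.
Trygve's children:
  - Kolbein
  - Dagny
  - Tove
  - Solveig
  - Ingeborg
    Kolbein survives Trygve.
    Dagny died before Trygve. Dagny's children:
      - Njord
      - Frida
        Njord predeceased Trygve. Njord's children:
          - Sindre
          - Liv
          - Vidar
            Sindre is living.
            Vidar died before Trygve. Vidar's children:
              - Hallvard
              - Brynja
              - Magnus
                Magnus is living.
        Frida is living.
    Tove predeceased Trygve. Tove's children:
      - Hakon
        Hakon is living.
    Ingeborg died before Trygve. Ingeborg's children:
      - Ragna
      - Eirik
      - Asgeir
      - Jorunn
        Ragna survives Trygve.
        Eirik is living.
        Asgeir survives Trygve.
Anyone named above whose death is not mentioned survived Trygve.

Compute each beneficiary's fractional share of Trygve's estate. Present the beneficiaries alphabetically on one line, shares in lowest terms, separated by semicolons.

Asgeir 3/80; Brynja 1/120; Eirik 3/80; Frida 3/40; Hakon 3/20; Hallvard 1/120; Jorunn 3/80; Kolbein 3/20; Liv 1/40; Magnus 1/120; Ragna 3/80; Sindre 1/40; Solveig 3/20; Ylva 1/4

Ylva, as surviving spouse, takes 1/4.
The remaining 3/4 passes to Trygve's descendants per stirpes.
The 3/4 is divided into 5 equal shares of 3/20 among Kolbein, Dagny, Tove, Solveig, Ingeborg.
Kolbein is living and takes 3/20.
Dagny predeceased; the 3/20 allotted to Dagny's branch passes to Dagny's issue by representation.
The 3/20 is divided into 2 equal shares of 3/40 among Njord, Frida.
Njord predeceased; the 3/40 allotted to Njord's branch passes to Njord's issue by representation.
The 3/40 is divided into 3 equal shares of 1/40 among Sindre, Liv, Vidar.
Sindre is living and takes 1/40.
Liv is living and takes 1/40.
Vidar predeceased; the 1/40 allotted to Vidar's branch passes to Vidar's issue by representation.
The 1/40 is divided into 3 equal shares of 1/120 among Hallvard, Brynja, Magnus.
Hallvard is living and takes 1/120.
Brynja is living and takes 1/120.
Magnus is living and takes 1/120.
Frida is living and takes 3/40.
Tove predeceased; the 3/20 allotted to Tove's branch passes to Tove's issue by representation.
Hakon is the sole taker at this level and receives the full 3/20.
Solveig is living and takes 3/20.
Ingeborg predeceased; the 3/20 allotted to Ingeborg's branch passes to Ingeborg's issue by representation.
The 3/20 is divided into 4 equal shares of 3/80 among Ragna, Eirik, Asgeir, Jorunn.
Ragna is living and takes 3/80.
Eirik is living and takes 3/80.
Asgeir is living and takes 3/80.
Jorunn is living and takes 3/80.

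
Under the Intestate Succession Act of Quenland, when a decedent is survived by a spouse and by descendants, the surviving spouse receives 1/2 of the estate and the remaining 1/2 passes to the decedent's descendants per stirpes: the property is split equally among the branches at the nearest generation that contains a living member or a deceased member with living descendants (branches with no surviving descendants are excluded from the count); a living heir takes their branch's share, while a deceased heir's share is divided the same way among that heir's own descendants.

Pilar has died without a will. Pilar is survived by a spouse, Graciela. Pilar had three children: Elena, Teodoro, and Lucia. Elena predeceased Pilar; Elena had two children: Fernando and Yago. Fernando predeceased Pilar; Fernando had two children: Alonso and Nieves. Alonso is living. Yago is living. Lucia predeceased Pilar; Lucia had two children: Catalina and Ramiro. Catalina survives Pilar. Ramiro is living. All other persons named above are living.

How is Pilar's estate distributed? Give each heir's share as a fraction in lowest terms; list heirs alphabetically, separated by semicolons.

Alonso 1/24; Catalina 1/12; Graciela 1/2; Nieves 1/24; Ramiro 1/12; Teodoro 1/6; Yago 1/12

Graciela, as surviving spouse, takes 1/2.
The remaining 1/2 passes to Pilar's descendants per stirpes.
The 1/2 is divided into 3 equal shares of 1/6 among Elena, Teodoro, Lucia.
Elena predeceased; the 1/6 allotted to Elena's branch passes to Elena's issue by representation.
The 1/6 is divided into 2 equal shares of 1/12 among Fernando, Yago.
Fernando predeceased; the 1/12 allotted to Fernando's branch passes to Fernando's issue by representation.
The 1/12 is divided into 2 equal shares of 1/24 among Alonso, Nieves.
Alonso is living and takes 1/24.
Nieves is living and takes 1/24.
Yago is living and takes 1/12.
Teodoro is living and takes 1/6.
Lucia predeceased; the 1/6 allotted to Lucia's branch passes to Lucia's issue by representation.
The 1/6 is divided into 2 equal shares of 1/12 among Catalina, Ramiro.
Catalina is living and takes 1/12.
Ramiro is living and takes 1/12.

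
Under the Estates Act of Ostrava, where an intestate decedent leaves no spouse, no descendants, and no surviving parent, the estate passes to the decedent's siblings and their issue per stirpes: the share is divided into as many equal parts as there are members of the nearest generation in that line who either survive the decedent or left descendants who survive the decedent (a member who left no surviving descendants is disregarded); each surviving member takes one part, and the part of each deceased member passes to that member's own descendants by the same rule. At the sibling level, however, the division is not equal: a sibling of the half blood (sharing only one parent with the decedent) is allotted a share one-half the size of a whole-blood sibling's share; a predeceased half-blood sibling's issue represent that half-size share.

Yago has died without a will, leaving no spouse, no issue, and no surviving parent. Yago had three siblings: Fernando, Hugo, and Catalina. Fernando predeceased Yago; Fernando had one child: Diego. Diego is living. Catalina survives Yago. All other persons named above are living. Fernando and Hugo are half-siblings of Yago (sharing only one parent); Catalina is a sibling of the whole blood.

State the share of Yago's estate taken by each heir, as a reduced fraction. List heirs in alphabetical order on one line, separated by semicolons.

No spouse, descendants, or parent survives, so the estate passes to Yago's siblings per stirpes.
Half-blood siblings count for one-half the weight of whole-blood siblings at the initial division.
Dividing 1 in proportion to weights (total weight 2): Fernando (weight 1/2) → 1/4; Hugo (weight 1/2) → 1/4; Catalina (weight 1) → 1/2.
Fernando predeceased; the 1/4 allotted to Fernando's branch passes to Fernando's issue by representation.
Diego is the sole taker at this level and receives the full 1/4.
Hugo is living and takes 1/4.
Catalina is living and takes 1/2.

Catalina 1/2; Diego 1/4; Hugo 1/4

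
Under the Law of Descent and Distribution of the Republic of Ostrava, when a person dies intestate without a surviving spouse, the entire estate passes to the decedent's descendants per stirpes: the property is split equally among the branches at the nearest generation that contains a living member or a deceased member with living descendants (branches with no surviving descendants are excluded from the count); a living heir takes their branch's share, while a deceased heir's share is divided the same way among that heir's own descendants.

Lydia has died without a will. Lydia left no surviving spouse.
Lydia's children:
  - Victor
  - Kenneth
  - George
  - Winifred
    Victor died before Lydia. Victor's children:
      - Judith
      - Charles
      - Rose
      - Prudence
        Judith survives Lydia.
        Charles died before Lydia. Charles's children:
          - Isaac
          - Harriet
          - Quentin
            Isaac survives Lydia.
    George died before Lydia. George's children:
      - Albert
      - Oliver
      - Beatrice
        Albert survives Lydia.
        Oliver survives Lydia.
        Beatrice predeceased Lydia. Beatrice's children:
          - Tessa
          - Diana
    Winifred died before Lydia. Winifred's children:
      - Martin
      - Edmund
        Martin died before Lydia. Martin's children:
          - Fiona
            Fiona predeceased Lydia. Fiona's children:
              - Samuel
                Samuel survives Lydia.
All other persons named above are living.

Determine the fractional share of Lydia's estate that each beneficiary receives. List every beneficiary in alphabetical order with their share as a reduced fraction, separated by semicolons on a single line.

There is no surviving spouse, so the entire estate passes to Lydia's descendants per stirpes.
The estate is divided into 4 equal shares of 1/4 among Victor, Kenneth, George, Winifred.
Victor predeceased; the 1/4 allotted to Victor's branch passes to Victor's issue by representation.
The 1/4 is divided into 4 equal shares of 1/16 among Judith, Charles, Rose, Prudence.
Judith is living and takes 1/16.
Charles predeceased; the 1/16 allotted to Charles's branch passes to Charles's issue by representation.
The 1/16 is divided into 3 equal shares of 1/48 among Isaac, Harriet, Quentin.
Isaac is living and takes 1/48.
Harriet is living and takes 1/48.
Quentin is living and takes 1/48.
Rose is living and takes 1/16.
Prudence is living and takes 1/16.
Kenneth is living and takes 1/4.
George predeceased; the 1/4 allotted to George's branch passes to George's issue by representation.
The 1/4 is divided into 3 equal shares of 1/12 among Albert, Oliver, Beatrice.
Albert is living and takes 1/12.
Oliver is living and takes 1/12.
Beatrice predeceased; the 1/12 allotted to Beatrice's branch passes to Beatrice's issue by representation.
The 1/12 is divided into 2 equal shares of 1/24 among Tessa, Diana.
Tessa is living and takes 1/24.
Diana is living and takes 1/24.
Winifred predeceased; the 1/4 allotted to Winifred's branch passes to Winifred's issue by representation.
The 1/4 is divided into 2 equal shares of 1/8 among Martin, Edmund.
Martin predeceased; the 1/8 allotted to Martin's branch passes to Martin's issue by representation.
Fiona's line is the sole branch at this level, so the full 1/8 passes to Fiona's issue by representation.
Samuel is the sole taker at this level and receives the full 1/8.
Edmund is living and takes 1/8.

Albert 1/12; Diana 1/24; Edmund 1/8; Harriet 1/48; Isaac 1/48; Judith 1/16; Kenneth 1/4; Oliver 1/12; Prudence 1/16; Quentin 1/48; Rose 1/16; Samuel 1/8; Tessa 1/24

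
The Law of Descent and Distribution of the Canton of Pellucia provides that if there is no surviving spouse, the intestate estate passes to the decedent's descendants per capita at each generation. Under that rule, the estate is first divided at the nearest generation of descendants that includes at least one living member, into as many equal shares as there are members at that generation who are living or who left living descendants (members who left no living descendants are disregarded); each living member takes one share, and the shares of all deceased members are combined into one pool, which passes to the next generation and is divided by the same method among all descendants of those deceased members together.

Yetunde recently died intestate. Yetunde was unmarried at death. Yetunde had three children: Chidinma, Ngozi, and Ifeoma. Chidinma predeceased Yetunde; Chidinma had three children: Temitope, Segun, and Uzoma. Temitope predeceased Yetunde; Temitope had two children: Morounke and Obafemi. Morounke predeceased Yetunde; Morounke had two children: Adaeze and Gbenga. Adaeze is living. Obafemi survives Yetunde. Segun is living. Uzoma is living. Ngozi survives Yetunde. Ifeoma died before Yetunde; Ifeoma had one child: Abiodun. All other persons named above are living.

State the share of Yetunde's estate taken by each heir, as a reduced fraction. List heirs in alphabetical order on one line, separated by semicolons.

Abiodun 1/6; Adaeze 1/24; Gbenga 1/24; Ngozi 1/3; Obafemi 1/12; Segun 1/6; Uzoma 1/6

There is no surviving spouse, so the entire estate passes to Yetunde's descendants per capita at each generation.
At generation 1 (Chidinma, Ngozi, Ifeoma) there are 3 shares of (1)/3 = 1/3 each.
Living: Ngozi — each takes 1/3.
Deceased: Chidinma and Ifeoma. Their combined 2/3 is pooled and carried to generation 2.
At generation 2 (Temitope, Segun, Uzoma, Abiodun) there are 4 shares of (2/3)/4 = 1/6 each.
Living: Segun, Uzoma, and Abiodun — each takes 1/6.
Deceased: Temitope. That 1/6 share is carried to generation 3.
At generation 3 (Morounke, Obafemi) there are 2 shares of (1/6)/2 = 1/12 each.
Living: Obafemi — each takes 1/12.
Deceased: Morounke. That 1/12 share is carried to generation 4.
At generation 4 (Adaeze, Gbenga) there are 2 shares of (1/12)/2 = 1/24 each.
Living: Adaeze and Gbenga — each takes 1/24.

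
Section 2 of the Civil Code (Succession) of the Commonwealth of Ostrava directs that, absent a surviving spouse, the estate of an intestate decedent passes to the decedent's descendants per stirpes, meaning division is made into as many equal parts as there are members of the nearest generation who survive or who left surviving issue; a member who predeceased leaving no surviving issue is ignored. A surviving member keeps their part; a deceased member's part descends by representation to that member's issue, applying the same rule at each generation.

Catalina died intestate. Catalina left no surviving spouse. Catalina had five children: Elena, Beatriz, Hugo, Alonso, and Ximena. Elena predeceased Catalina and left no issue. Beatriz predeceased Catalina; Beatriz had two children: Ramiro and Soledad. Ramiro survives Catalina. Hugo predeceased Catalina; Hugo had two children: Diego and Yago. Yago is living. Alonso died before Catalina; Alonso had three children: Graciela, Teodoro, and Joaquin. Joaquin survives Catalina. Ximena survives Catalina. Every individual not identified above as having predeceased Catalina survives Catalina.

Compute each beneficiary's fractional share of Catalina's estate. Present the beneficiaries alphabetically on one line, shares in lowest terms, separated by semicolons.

There is no surviving spouse, so the entire estate passes to Catalina's descendants per stirpes.
Elena left no surviving issue, so that branch lapses and is disregarded.
The estate is divided into 4 equal shares of 1/4 among Beatriz, Hugo, Alonso, Ximena.
Beatriz predeceased; the 1/4 allotted to Beatriz's branch passes to Beatriz's issue by representation.
The 1/4 is divided into 2 equal shares of 1/8 among Ramiro, Soledad.
Ramiro is living and takes 1/8.
Soledad is living and takes 1/8.
Hugo predeceased; the 1/4 allotted to Hugo's branch passes to Hugo's issue by representation.
The 1/4 is divided into 2 equal shares of 1/8 among Diego, Yago.
Diego is living and takes 1/8.
Yago is living and takes 1/8.
Alonso predeceased; the 1/4 allotted to Alonso's branch passes to Alonso's issue by representation.
The 1/4 is divided into 3 equal shares of 1/12 among Graciela, Teodoro, Joaquin.
Graciela is living and takes 1/12.
Teodoro is living and takes 1/12.
Joaquin is living and takes 1/12.
Ximena is living and takes 1/4.

Diego 1/8; Graciela 1/12; Joaquin 1/12; Ramiro 1/8; Soledad 1/8; Teodoro 1/12; Ximena 1/4; Yago 1/8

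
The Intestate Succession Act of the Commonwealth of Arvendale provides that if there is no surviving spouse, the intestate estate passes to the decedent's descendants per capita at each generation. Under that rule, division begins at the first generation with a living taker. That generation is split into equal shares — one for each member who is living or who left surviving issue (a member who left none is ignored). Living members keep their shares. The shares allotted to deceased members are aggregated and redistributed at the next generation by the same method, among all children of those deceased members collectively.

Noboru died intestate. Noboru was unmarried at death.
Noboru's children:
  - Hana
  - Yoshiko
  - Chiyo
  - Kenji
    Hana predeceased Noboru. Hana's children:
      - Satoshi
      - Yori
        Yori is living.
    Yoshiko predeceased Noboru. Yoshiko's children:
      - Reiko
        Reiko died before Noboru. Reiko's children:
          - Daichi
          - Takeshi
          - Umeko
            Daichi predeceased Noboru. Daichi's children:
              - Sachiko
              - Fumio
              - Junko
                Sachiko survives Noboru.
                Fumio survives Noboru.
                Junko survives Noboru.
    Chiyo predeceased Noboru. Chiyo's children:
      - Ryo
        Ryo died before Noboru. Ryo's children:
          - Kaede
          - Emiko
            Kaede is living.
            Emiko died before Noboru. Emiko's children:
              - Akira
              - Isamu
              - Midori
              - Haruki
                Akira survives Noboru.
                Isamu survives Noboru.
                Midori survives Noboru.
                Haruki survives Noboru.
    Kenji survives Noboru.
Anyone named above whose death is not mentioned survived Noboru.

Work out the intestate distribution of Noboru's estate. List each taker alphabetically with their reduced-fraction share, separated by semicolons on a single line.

Akira 3/140; Fumio 3/140; Haruki 3/140; Isamu 3/140; Junko 3/140; Kaede 3/40; Kenji 1/4; Midori 3/140; Sachiko 3/140; Satoshi 3/16; Takeshi 3/40; Umeko 3/40; Yori 3/16

There is no surviving spouse, so the entire estate passes to Noboru's descendants per capita at each generation.
At generation 1 (Hana, Yoshiko, Chiyo, Kenji) there are 4 shares of (1)/4 = 1/4 each.
Living: Kenji — each takes 1/4.
Deceased: Hana, Yoshiko, and Chiyo. Their combined 3/4 is pooled and carried to generation 2.
At generation 2 (Satoshi, Yori, Reiko, Ryo) there are 4 shares of (3/4)/4 = 3/16 each.
Living: Satoshi and Yori — each takes 3/16.
Deceased: Reiko and Ryo. Their combined 3/8 is pooled and carried to generation 3.
At generation 3 (Daichi, Takeshi, Umeko, Kaede, Emiko) there are 5 shares of (3/8)/5 = 3/40 each.
Living: Takeshi, Umeko, and Kaede — each takes 3/40.
Deceased: Daichi and Emiko. Their combined 3/20 is pooled and carried to generation 4.
At generation 4 (Sachiko, Fumio, Junko, Akira, Isamu, Midori, Haruki) there are 7 shares of (3/20)/7 = 3/140 each.
Living: Sachiko, Fumio, Junko, Akira, Isamu, Midori, and Haruki — each takes 3/140.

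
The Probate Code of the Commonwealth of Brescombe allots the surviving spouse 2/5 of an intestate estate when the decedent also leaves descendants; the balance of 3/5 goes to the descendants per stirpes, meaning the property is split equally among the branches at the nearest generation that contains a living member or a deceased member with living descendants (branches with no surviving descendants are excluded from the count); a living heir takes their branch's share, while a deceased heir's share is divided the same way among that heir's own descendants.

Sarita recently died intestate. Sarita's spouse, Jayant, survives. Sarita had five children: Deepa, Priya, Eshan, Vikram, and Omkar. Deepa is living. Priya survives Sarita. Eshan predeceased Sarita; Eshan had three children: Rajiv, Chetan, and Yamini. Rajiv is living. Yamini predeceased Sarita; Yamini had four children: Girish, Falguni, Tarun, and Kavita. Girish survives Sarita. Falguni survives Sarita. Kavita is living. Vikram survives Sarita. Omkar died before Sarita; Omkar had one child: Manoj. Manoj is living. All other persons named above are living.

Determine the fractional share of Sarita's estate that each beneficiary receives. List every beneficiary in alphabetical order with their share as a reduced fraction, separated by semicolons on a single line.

Chetan 1/25; Deepa 3/25; Falguni 1/100; Girish 1/100; Jayant 2/5; Kavita 1/100; Manoj 3/25; Priya 3/25; Rajiv 1/25; Tarun 1/100; Vikram 3/25

Jayant, as surviving spouse, takes 2/5.
The remaining 3/5 passes to Sarita's descendants per stirpes.
The 3/5 is divided into 5 equal shares of 3/25 among Deepa, Priya, Eshan, Vikram, Omkar.
Deepa is living and takes 3/25.
Priya is living and takes 3/25.
Eshan predeceased; the 3/25 allotted to Eshan's branch passes to Eshan's issue by representation.
The 3/25 is divided into 3 equal shares of 1/25 among Rajiv, Chetan, Yamini.
Rajiv is living and takes 1/25.
Chetan is living and takes 1/25.
Yamini predeceased; the 1/25 allotted to Yamini's branch passes to Yamini's issue by representation.
The 1/25 is divided into 4 equal shares of 1/100 among Girish, Falguni, Tarun, Kavita.
Girish is living and takes 1/100.
Falguni is living and takes 1/100.
Tarun is living and takes 1/100.
Kavita is living and takes 1/100.
Vikram is living and takes 3/25.
Omkar predeceased; the 3/25 allotted to Omkar's branch passes to Omkar's issue by representation.
Manoj is the sole taker at this level and receives the full 3/25.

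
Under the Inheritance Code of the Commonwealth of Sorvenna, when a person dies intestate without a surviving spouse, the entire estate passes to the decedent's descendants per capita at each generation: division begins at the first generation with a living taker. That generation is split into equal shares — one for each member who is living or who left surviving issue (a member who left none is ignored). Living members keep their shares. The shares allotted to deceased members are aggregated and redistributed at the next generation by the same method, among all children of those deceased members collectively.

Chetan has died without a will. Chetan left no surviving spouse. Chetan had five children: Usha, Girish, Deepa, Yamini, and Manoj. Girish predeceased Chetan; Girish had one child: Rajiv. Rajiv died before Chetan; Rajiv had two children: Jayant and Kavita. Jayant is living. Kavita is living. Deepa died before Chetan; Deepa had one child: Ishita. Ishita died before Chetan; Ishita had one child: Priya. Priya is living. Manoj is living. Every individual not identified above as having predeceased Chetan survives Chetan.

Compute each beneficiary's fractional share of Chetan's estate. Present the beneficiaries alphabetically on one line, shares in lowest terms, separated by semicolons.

There is no surviving spouse, so the entire estate passes to Chetan's descendants per capita at each generation.
At generation 1 (Usha, Girish, Deepa, Yamini, Manoj) there are 5 shares of (1)/5 = 1/5 each.
Living: Usha, Yamini, and Manoj — each takes 1/5.
Deceased: Girish and Deepa. Their combined 2/5 is pooled and carried to generation 2.
At generation 2 (Rajiv, Ishita) there are 2 shares of (2/5)/2 = 1/5 each.
Deceased: Rajiv and Ishita. Their combined 2/5 is pooled and carried to generation 3.
At generation 3 (Jayant, Kavita, Priya) there are 3 shares of (2/5)/3 = 2/15 each.
Living: Jayant, Kavita, and Priya — each takes 2/15.

Jayant 2/15; Kavita 2/15; Manoj 1/5; Priya 2/15; Usha 1/5; Yamini 1/5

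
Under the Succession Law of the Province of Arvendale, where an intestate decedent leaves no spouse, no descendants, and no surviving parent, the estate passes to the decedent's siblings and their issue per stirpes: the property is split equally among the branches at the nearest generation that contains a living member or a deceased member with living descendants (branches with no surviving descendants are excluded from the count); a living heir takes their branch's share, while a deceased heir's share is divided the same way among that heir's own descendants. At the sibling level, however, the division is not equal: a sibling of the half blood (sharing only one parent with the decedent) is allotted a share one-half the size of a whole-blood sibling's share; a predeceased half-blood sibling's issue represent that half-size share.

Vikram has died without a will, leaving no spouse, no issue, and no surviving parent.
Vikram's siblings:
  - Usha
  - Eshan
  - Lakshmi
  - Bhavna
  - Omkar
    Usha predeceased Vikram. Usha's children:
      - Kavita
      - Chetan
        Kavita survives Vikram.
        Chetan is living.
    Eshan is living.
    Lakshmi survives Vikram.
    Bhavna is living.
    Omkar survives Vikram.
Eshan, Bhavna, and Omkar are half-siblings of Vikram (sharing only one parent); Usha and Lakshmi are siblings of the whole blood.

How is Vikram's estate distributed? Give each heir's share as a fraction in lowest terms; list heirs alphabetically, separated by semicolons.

Bhavna 1/7; Chetan 1/7; Eshan 1/7; Kavita 1/7; Lakshmi 2/7; Omkar 1/7

No spouse, descendants, or parent survives, so the estate passes to Vikram's siblings per stirpes.
Half-blood siblings count for one-half the weight of whole-blood siblings at the initial division.
Dividing 1 in proportion to weights (total weight 7/2): Usha (weight 1) → 2/7; Eshan (weight 1/2) → 1/7; Lakshmi (weight 1) → 2/7; Bhavna (weight 1/2) → 1/7; Omkar (weight 1/2) → 1/7.
Usha predeceased; the 2/7 allotted to Usha's branch passes to Usha's issue by representation.
The 2/7 is divided into 2 equal shares of 1/7 among Kavita, Chetan.
Kavita is living and takes 1/7.
Chetan is living and takes 1/7.
Eshan is living and takes 1/7.
Lakshmi is living and takes 2/7.
Bhavna is living and takes 1/7.
Omkar is living and takes 1/7.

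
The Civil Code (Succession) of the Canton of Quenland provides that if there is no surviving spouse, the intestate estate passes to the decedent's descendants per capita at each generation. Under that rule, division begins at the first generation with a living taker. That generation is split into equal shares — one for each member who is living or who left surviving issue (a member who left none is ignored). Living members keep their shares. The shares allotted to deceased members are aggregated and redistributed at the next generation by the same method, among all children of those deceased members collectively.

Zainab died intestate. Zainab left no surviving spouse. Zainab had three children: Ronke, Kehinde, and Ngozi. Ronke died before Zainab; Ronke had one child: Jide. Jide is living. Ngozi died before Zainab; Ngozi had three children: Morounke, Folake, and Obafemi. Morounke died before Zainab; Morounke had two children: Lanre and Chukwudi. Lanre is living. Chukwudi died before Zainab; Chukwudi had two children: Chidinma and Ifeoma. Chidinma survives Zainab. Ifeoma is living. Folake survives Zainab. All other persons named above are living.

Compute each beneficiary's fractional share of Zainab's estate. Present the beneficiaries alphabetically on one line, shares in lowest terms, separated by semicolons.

There is no surviving spouse, so the entire estate passes to Zainab's descendants per capita at each generation.
At generation 1 (Ronke, Kehinde, Ngozi) there are 3 shares of (1)/3 = 1/3 each.
Living: Kehinde — each takes 1/3.
Deceased: Ronke and Ngozi. Their combined 2/3 is pooled and carried to generation 2.
At generation 2 (Jide, Morounke, Folake, Obafemi) there are 4 shares of (2/3)/4 = 1/6 each.
Living: Jide, Folake, and Obafemi — each takes 1/6.
Deceased: Morounke. That 1/6 share is carried to generation 3.
At generation 3 (Lanre, Chukwudi) there are 2 shares of (1/6)/2 = 1/12 each.
Living: Lanre — each takes 1/12.
Deceased: Chukwudi. That 1/12 share is carried to generation 4.
At generation 4 (Chidinma, Ifeoma) there are 2 shares of (1/12)/2 = 1/24 each.
Living: Chidinma and Ifeoma — each takes 1/24.

Chidinma 1/24; Folake 1/6; Ifeoma 1/24; Jide 1/6; Kehinde 1/3; Lanre 1/12; Obafemi 1/6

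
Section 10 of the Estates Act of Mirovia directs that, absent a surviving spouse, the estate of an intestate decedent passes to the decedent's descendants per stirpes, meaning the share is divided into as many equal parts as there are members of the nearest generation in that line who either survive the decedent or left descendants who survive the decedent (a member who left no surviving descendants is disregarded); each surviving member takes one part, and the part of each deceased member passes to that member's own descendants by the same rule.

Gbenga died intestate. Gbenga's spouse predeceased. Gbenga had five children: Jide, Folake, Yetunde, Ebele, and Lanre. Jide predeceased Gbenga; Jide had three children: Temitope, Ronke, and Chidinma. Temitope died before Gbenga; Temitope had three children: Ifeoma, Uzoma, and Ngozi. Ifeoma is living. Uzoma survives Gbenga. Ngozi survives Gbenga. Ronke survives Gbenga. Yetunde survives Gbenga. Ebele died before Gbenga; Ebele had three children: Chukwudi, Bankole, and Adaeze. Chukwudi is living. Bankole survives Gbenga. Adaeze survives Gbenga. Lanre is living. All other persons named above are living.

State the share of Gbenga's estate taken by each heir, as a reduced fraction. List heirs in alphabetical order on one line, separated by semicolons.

Adaeze 1/15; Bankole 1/15; Chidinma 1/15; Chukwudi 1/15; Folake 1/5; Ifeoma 1/45; Lanre 1/5; Ngozi 1/45; Ronke 1/15; Uzoma 1/45; Yetunde 1/5

There is no surviving spouse, so the entire estate passes to Gbenga's descendants per stirpes.
The estate is divided into 5 equal shares of 1/5 among Jide, Folake, Yetunde, Ebele, Lanre.
Jide predeceased; the 1/5 allotted to Jide's branch passes to Jide's issue by representation.
The 1/5 is divided into 3 equal shares of 1/15 among Temitope, Ronke, Chidinma.
Temitope predeceased; the 1/15 allotted to Temitope's branch passes to Temitope's issue by representation.
The 1/15 is divided into 3 equal shares of 1/45 among Ifeoma, Uzoma, Ngozi.
Ifeoma is living and takes 1/45.
Uzoma is living and takes 1/45.
Ngozi is living and takes 1/45.
Ronke is living and takes 1/15.
Chidinma is living and takes 1/15.
Folake is living and takes 1/5.
Yetunde is living and takes 1/5.
Ebele predeceased; the 1/5 allotted to Ebele's branch passes to Ebele's issue by representation.
The 1/5 is divided into 3 equal shares of 1/15 among Chukwudi, Bankole, Adaeze.
Chukwudi is living and takes 1/15.
Bankole is living and takes 1/15.
Adaeze is living and takes 1/15.
Lanre is living and takes 1/5.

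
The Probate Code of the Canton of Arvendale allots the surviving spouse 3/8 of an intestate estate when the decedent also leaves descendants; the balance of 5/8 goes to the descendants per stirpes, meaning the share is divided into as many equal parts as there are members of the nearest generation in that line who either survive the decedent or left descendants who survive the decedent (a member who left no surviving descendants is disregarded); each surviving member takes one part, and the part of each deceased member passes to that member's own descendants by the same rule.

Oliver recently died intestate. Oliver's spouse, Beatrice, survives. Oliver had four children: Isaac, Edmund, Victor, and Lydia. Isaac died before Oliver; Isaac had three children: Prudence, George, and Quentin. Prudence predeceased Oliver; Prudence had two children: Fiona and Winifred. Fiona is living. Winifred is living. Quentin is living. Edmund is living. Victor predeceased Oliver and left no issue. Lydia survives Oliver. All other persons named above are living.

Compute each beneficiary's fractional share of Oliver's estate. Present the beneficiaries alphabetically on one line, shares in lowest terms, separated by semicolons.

Beatrice, as surviving spouse, takes 3/8.
The remaining 5/8 passes to Oliver's descendants per stirpes.
Victor left no surviving issue, so that branch lapses and is disregarded.
The 5/8 is divided into 3 equal shares of 5/24 among Isaac, Edmund, Lydia.
Isaac predeceased; the 5/24 allotted to Isaac's branch passes to Isaac's issue by representation.
The 5/24 is divided into 3 equal shares of 5/72 among Prudence, George, Quentin.
Prudence predeceased; the 5/72 allotted to Prudence's branch passes to Prudence's issue by representation.
The 5/72 is divided into 2 equal shares of 5/144 among Fiona, Winifred.
Fiona is living and takes 5/144.
Winifred is living and takes 5/144.
George is living and takes 5/72.
Quentin is living and takes 5/72.
Edmund is living and takes 5/24.
Lydia is living and takes 5/24.

Beatrice 3/8; Edmund 5/24; Fiona 5/144; George 5/72; Lydia 5/24; Quentin 5/72; Winifred 5/144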